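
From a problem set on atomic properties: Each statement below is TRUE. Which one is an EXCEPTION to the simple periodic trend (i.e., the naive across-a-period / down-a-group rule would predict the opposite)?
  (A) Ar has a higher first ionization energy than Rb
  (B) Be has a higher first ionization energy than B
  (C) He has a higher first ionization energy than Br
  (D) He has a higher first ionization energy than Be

(B)

The general trend: first ionization energy increases across a period and decreases down a group.
(A) Ar (period 3, group 18) vs Rb (period 5, group 1): the stated order agrees with the simple trend.
(B) Be (period 2, group 2) vs B (period 2, group 13): the stated order contradicts the simple trend.
(C) He (period 1, group 18) vs Br (period 4, group 17): the stated order agrees with the simple trend.
(D) He (period 1, group 18) vs Be (period 2, group 2): the stated order agrees with the simple trend.
The exception is (B): removing B's lone 2p electron is easier than breaking Be's filled 2s².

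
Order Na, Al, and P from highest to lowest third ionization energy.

Na > P > Al

IE_3 is the cost of taking one more electron from the +2 cation: Na²⁺ is already 1 electron into the core; Al²⁺ still has 1 valence electron; P²⁺ still has 3 valence electrons.
Breaking into a closed-shell core is much more expensive than removing a leftover valence electron — Na has the largest IE_3 here.
Valence configurations: Al²⁺ [Ne]3s¹, P²⁺ [Ne]3s²3p¹.
Tabulated IE_3 (kJ/mol): Na 6910, Al 2745, P 2914.
Overall IE_3 order: Al < P < Na.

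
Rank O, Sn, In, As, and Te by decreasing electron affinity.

Te > O > Sn > As > In

O is in period 2, group 16; As is in period 4, group 15; In is in period 5, group 13; Sn is in period 5, group 14; Te is in period 5, group 16.
Electron affinity generally becomes more exothermic across a period toward the halogens and less exothermic down a group.
Here both period and group differ, so the two effects have to be weighed against each other.
As > In: both effects reinforce here, so As is clearly the higher of the two.
Sn > As: this pair runs against the simple trend — see the exception note.
O > Sn: relative to Sn, both the across-period and down-group shifts push O's electron affinity up.
Te > O: this pair runs against the simple trend — see the exception note.
Note the exception: Sn has a higher electron affinity than As, contrary to the simple trend — adding an electron to As's half-filled np³ subshell costs electron-pairing energy.
Note the exception: Te has a higher electron affinity than O, contrary to the simple trend — O's compact 2p subshell gives strong electron–electron repulsion on the added electron.
For reference (kJ/mol): O 141, As 78, In 29, Sn 107, Te 190.
So from highest to lowest: Te > O > Sn > As > In.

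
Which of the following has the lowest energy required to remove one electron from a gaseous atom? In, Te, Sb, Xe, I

In is in period 5, group 13; Sb is in period 5, group 15; Te is in period 5, group 16; I is in period 5, group 17; Xe is in period 5, group 18.
IE₁ increases left→right with effective nuclear charge and decreases top→bottom as the valence shell moves farther out.
All lie in period 5, so first ionization energy increases left to right.
The lowest energy required to remove one electron from a gaseous atom among these belongs to In.

In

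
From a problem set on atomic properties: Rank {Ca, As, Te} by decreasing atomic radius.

Ca is in period 4, group 2; As is in period 4, group 15; Te is in period 5, group 16.
Atomic radius shrinks across a period as nuclear charge pulls the same shell inward, and grows down a group as new shells are added.
Neither a single period nor a single group — weigh both effects.
Te > As: the two effects oppose for this pair; the down-group effect wins (136 vs 121 pm).
Ca > Te: period and group pull opposite ways; the across-period shift dominates (171 vs 136 pm).
Tabulated atomic radius (pm): Ca 171, As 121, Te 136.
So from largest to smallest: Ca > Te > As.

Ca, Te, As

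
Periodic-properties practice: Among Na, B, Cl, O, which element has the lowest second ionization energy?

Cl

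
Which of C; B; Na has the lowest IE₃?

B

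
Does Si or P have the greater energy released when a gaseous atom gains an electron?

Si

Adding an electron releases more energy for atoms nearer the top right (short of the noble gases).
All lie in period 3; the across-period trend (electron affinity increases left to right) applies, with the exception below.
Note the exception: Si has a higher electron affinity than P, contrary to the simple trend — adding an electron to P's half-filled 3p³ is unfavourable, so Si (3p²) has the more exothermic EA.
Approximate values (kJ/mol): Si 134, P 72.
So Si has the greater energy released when a gaseous atom gains an electron (Si > P).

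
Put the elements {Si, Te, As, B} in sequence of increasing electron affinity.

B is in period 2, group 13; Si is in period 3, group 14; As is in period 4, group 15; Te is in period 5, group 16.
Electron affinity generally becomes more exothermic across a period toward the halogens and less exothermic down a group.
These sit on a diagonal, where the across-period and down-group effects partly cancel.
As > B: period and group pull opposite ways; the across-period shift dominates (78 vs 27 kJ/mol).
Si > As: period and group pull opposite ways; the down-group shift dominates (134 vs 78 kJ/mol).
Te > Si: period and group pull opposite ways; the across-period shift dominates (190 vs 134 kJ/mol).
Approximate values (kJ/mol): B 27, Si 134, As 78, Te 190.
So from lowest to highest: B < As < Si < Te.

B < As < Si < Te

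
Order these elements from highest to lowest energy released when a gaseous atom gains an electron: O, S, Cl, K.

Cl > S > O > K

O is in period 2, group 16; S is in period 3, group 16; Cl is in period 3, group 17; K is in period 4, group 1.
EA tends to increase across a period and decrease down a group, though the pattern is less regular than for IE or radius.
Here both period and group differ, so the two effects have to be weighed against each other.
O > K: relative to K, both the across-period and down-group shifts push O's electron affinity up.
S > O: this pair runs against the simple trend — see the exception note.
Cl > S: both are in period 3; the period trend gives Cl the larger value.
Note the exception: S has a higher electron affinity than O, contrary to the simple trend — the compact 2p subshell of O repels the added electron more than S's larger 3p does.
Approximate values (kJ/mol): O 141, S 200, Cl 349, K 48.
So from highest to lowest: Cl > S > O > K.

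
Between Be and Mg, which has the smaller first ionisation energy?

Mg

Be is in period 2, group 2; Mg is in period 3, group 2.
Removing the outermost electron gets harder across a period and easier down a group.
All are in group 2, so first ionization energy increases up the group.
So Mg has the smaller first ionisation energy (Mg < Be).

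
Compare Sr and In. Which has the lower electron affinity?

Sr is in period 5, group 2; In is in period 5, group 13.
Adding an electron releases more energy for atoms nearer the top right (short of the noble gases).
All lie in period 5, so electron affinity increases left to right.
So Sr has the lower electron affinity (Sr < In).

Sr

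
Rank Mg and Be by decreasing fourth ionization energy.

The fourth ionization energy removes an electron from the +3 ion. For each element: Mg³⁺ is already 1 electron into the core; Be³⁺ is already 1 electron into the core.
All of these are removing an electron from a noble-gas core or deeper; the smaller core (lower principal quantum number) is held far more tightly, and within a period the higher nuclear charge binds the same core more tightly.
Approximate IE_4 values (kJ/mol): Mg 10543, Be 21007.
Putting it together, IE_4: Mg < Be.

Be > Mg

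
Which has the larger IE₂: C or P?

The second ionization energy removes an electron from the +1 ion. For each element: C⁺ still has 3 valence electrons; P⁺ still has 4 valence electrons.
All are still removing valence electrons, so compare the +1 ions as you would atoms: IE_2 generally rises across a period (higher Z_eff) and falls down a group (larger shell), subject to the usual subshell exceptions.
Valence configurations: C⁺ [He]2s²2p¹, P⁺ [Ne]3s²3p².
Approximate IE_2 values (kJ/mol): C 2353, P 1907.
Overall IE_2 order: P < C.

C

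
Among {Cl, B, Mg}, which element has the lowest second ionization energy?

Consider each +1 ion: Cl⁺ still has 6 valence electrons; B⁺ still has 2 valence electrons; Mg⁺ still has 1 valence electron.
All are still removing valence electrons, so compare the +1 ions as you would atoms: IE_2 generally rises across a period (higher Z_eff) and falls down a group (larger shell), subject to the usual subshell exceptions.
Valence configurations: Cl⁺ [Ne]3s²3p⁴, B⁺ [He]2s², Mg⁺ [Ne]3s¹.
Approximate IE_2 values (kJ/mol): Cl 2298, B 2427, Mg 1451.
So the second ionization energies run Mg < Cl < B.

Mg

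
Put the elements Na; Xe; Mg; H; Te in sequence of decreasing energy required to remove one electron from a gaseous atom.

H, Xe, Te, Mg, Na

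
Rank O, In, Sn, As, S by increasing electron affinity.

O is in period 2, group 16; S is in period 3, group 16; As is in period 4, group 15; In is in period 5, group 13; Sn is in period 5, group 14.
Atoms with high Z_eff and room in the valence shell (especially the halogens) have the most exothermic electron affinities.
Neither a single period nor a single group — weigh both effects.
As > In: relative to In, both the across-period and down-group shifts push As's electron affinity up.
Sn > As: this pair runs against the simple trend — see the exception note.
O > Sn: relative to Sn, both the across-period and down-group shifts push O's electron affinity up.
S > O: this pair runs against the simple trend — see the exception note.
Note the exception: Sn has a higher electron affinity than As, contrary to the simple trend — adding an electron to As's half-filled np³ subshell costs electron-pairing energy.
Note the exception: S has a higher electron affinity than O, contrary to the simple trend — the compact 2p subshell of O repels the added electron more than S's larger 3p does.
Tabulated electron affinity (kJ/mol): O 141, S 200, As 78, In 29, Sn 107.
So from lowest to highest: In < As < Sn < O < S.

In < As < Sn < O < S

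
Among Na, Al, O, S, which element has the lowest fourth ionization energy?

After 3 electrons have been removed, what remains? Na³⁺ is already 2 electrons into the core; Al³⁺ is the bare [Ne] core; O³⁺ still has 3 valence electrons; S³⁺ still has 3 valence electrons.
Pulling an electron out of a noble-gas core costs far more than removing a remaining valence electron, so Na and Al sit at the high end of IE_4.
Valence configurations: O³⁺ [He]2s²2p¹, S³⁺ [Ne]3s²3p¹.
Tabulated IE_4 (kJ/mol): Na 9543, Al 11577, O 7469, S 4556.
Overall IE_4 order: S < O < Na < Al.

S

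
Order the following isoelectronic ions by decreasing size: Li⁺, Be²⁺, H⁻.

All of these have 2 electrons, so size is governed by nuclear charge alone: the more protons, the stronger the pull on the same electron cloud, and the smaller the ion.
Nuclear charges: Be²⁺ (Z=4), Li⁺ (Z=3), H⁻ (Z=1).
Largest to smallest: H⁻ > Li⁺ > Be²⁺.

H⁻ > Li⁺ > Be²⁺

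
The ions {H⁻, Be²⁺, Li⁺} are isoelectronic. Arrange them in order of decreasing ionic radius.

All of these have 2 electrons, so size is governed by nuclear charge alone: the more protons, the stronger the pull on the same electron cloud, and the smaller the ion.
Nuclear charges: Be²⁺ (Z=4), Li⁺ (Z=3), H⁻ (Z=1).
Largest to smallest: H⁻ > Li⁺ > Be²⁺.

H⁻, Li⁺, Be²⁺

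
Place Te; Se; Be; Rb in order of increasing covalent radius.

Be, Se, Te, Rb

Be is in period 2, group 2; Se is in period 4, group 16; Rb is in period 5, group 1; Te is in period 5, group 16.
Radius decreases left→right (rising Z_eff, same n) and increases top→bottom (higher n).
These span different periods and groups, so the two trends combine.
Se > Be: period and group pull opposite ways; the down-group shift dominates (116 vs 102 pm).
Te > Se: Te sits below Se in group 16, so the down-group effect alone puts Te larger.
Rb > Te: both are in period 5; the period trend gives Rb the larger value.
For reference (pm): Be 102, Se 116, Rb 210, Te 136.
So from smallest to largest: Be < Se < Te < Rb.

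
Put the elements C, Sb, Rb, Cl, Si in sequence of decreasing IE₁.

Cl > C > Sb > Si > Rb

IE₁ increases left→right with effective nuclear charge and decreases top→bottom as the valence shell moves farther out.
Here both period and group differ, so the two effects have to be weighed against each other.
Si > Rb: relative to Rb, both the across-period and down-group shifts push Si's first ionization energy up.
Sb > Si: the two effects oppose for this pair; the across-period effect wins (831 vs 786 kJ/mol).
C > Sb: the two effects oppose for this pair; the down-group effect wins (1086 vs 831 kJ/mol).
Cl > C: the two effects oppose for this pair; the across-period effect wins (1251 vs 1086 kJ/mol).
Approximate values (kJ/mol): C 1086, Si 786, Cl 1251, Rb 403, Sb 831.
So from highest to lowest: Cl > C > Sb > Si > Rb.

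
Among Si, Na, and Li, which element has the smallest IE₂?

After 1 electron has been removed, what remains? Si⁺ still has 3 valence electrons; Na⁺ is the bare [Ne] core; Li⁺ is the bare [He] core.
Pulling an electron out of a noble-gas core costs far more than removing a remaining valence electron, so Na and Li sit at the high end of IE_2.
The numbers (kJ/mol): Si 1577, Na 4562, Li 7298.
Overall IE_2 order: Si < Na < Li.

Si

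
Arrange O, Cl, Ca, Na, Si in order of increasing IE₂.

Ca, Si, Cl, O, Na

Consider each +1 ion: O⁺ still has 5 valence electrons; Cl⁺ still has 6 valence electrons; Ca⁺ still has 1 valence electron; Na⁺ is the bare [Ne] core; Si⁺ still has 3 valence electrons.
Breaking into a closed-shell core is much more expensive than removing a leftover valence electron — Na has the largest IE_2 here.
Valence configurations: O⁺ [He]2s²2p³, Cl⁺ [Ne]3s²3p⁴, Ca⁺ [Ar]4s¹, Si⁺ [Ne]3s²3p¹.
The numbers (kJ/mol): O 3388, Cl 2298, Ca 1145, Na 4562, Si 1577.
Hence IE_2: Ca < Si < Cl < O < Na.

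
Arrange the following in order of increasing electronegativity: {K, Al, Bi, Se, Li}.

Electronegativity increases across a period and decreases down a group, tracking effective nuclear charge and atomic size.
These span different periods and groups, so the two trends combine.
Li > K: Li sits above K in group 1, so the down-group effect alone puts Li higher.
Al > Li: period and group pull opposite ways; the across-period shift dominates (1.61 vs 0.98).
Bi > Al: the two effects oppose for this pair; the across-period effect wins (2.02 vs 1.61).
Se > Bi: both effects reinforce here, so Se is clearly the higher of the two.
For reference (Pauling): Li 0.98, Al 1.61, K 0.82, Se 2.55, Bi 2.02.
So from lowest to highest: K < Li < Al < Bi < Se.

K < Li < Al < Bi < Se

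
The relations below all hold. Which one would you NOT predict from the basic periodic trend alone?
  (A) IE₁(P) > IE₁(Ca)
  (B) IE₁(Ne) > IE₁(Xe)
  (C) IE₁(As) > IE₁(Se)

The general trend: first ionization energy increases across a period and decreases down a group.
(A) P (period 3, group 15) vs Ca (period 4, group 2): the stated order agrees with the simple trend.
(B) Ne (period 2, group 18) vs Xe (period 5, group 18): the stated order agrees with the simple trend.
(C) As (period 4, group 15) vs Se (period 4, group 16): the stated order contradicts the simple trend.
The exception is (C): Se (4p⁴) ionizes more easily than half-filled As (4p³).

(C)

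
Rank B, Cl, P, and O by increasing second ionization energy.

P, Cl, B, O

After 1 electron has been removed, what remains? B⁺ still has 2 valence electrons; Cl⁺ still has 6 valence electrons; P⁺ still has 4 valence electrons; O⁺ still has 5 valence electrons.
All are still removing valence electrons, so compare the +1 ions as you would atoms: IE_2 generally rises across a period (higher Z_eff) and falls down a group (larger shell), subject to the usual subshell exceptions.
Valence configurations: B⁺ [He]2s², Cl⁺ [Ne]3s²3p⁴, P⁺ [Ne]3s²3p², O⁺ [He]2s²2p³.
Approximate IE_2 values (kJ/mol): B 2427, Cl 2298, P 1907, O 3388.
Overall IE_2 order: P < Cl < B < O.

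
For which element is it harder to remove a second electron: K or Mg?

K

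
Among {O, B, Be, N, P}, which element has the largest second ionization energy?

O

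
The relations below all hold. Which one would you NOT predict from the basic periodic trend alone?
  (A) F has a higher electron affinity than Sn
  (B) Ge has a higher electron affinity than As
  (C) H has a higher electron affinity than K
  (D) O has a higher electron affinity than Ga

The general trend: electron affinity increases across a period and decreases down a group.
(A) F (period 2, group 17) vs Sn (period 5, group 14): the stated order agrees with the simple trend.
(B) Ge (period 4, group 14) vs As (period 4, group 15): the stated order contradicts the simple trend.
(C) H (period 1, group 1) vs K (period 4, group 1): the stated order agrees with the simple trend.
(D) O (period 2, group 16) vs Ga (period 4, group 13): the stated order agrees with the simple trend.
The exception is (B): adding an electron to As's half-filled 4p³ is unfavourable, so Ge (4p²) has the more exothermic EA.

(B)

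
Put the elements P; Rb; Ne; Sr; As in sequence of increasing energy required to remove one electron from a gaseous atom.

Rb, Sr, As, P, Ne

Ne is in period 2, group 18; P is in period 3, group 15; As is in period 4, group 15; Rb is in period 5, group 1; Sr is in period 5, group 2.
IE₁ increases left→right with effective nuclear charge and decreases top→bottom as the valence shell moves farther out.
Here both period and group differ, so the two effects have to be weighed against each other.
Sr > Rb: both are in period 5; the period trend gives Sr the larger value.
As > Sr: relative to Sr, both the across-period and down-group shifts push As's first ionization energy up.
P > As: P sits above As in group 15, so the down-group effect alone puts P higher.
Ne > P: both effects reinforce here, so Ne is clearly the higher of the two.
Tabulated first ionization energy (kJ/mol): Ne 2081, P 1012, As 947, Rb 403, Sr 550.
So from lowest to highest: Rb < Sr < As < P < Ne.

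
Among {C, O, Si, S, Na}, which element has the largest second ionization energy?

Consider each +1 ion: C⁺ still has 3 valence electrons; O⁺ still has 5 valence electrons; Si⁺ still has 3 valence electrons; S⁺ still has 5 valence electrons; Na⁺ is the bare [Ne] core.
Core electrons are held far more tightly than valence electrons, so Na tops the IE_2 order.
Valence configurations: C⁺ [He]2s²2p¹, O⁺ [He]2s²2p³, Si⁺ [Ne]3s²3p¹, S⁺ [Ne]3s²3p³.
Approximate IE_2 values (kJ/mol): C 2353, O 3388, Si 1577, S 2252, Na 4562.
Overall IE_2 order: Si < S < C < O < Na.

Na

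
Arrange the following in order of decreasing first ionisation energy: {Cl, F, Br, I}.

F is in period 2, group 17; Cl is in period 3, group 17; Br is in period 4, group 17; I is in period 5, group 17.
IE₁ increases left→right with effective nuclear charge and decreases top→bottom as the valence shell moves farther out.
All are in group 17, so first ionization energy increases up the group.
So from highest to lowest: F > Cl > Br > I.

F, Cl, Br, I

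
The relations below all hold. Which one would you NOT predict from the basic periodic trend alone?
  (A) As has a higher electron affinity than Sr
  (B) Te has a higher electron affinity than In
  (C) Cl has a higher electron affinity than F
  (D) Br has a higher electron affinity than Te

The general trend: electron affinity increases across a period and decreases down a group.
(A) As (period 4, group 15) vs Sr (period 5, group 2): the stated order agrees with the simple trend.
(B) Te (period 5, group 16) vs In (period 5, group 13): the stated order agrees with the simple trend.
(C) Cl (period 3, group 17) vs F (period 2, group 17): the stated order contradicts the simple trend.
(D) Br (period 4, group 17) vs Te (period 5, group 16): the stated order agrees with the simple trend.
The exception is (C): F's small 2p subshell makes the incoming electron feel strong e⁻–e⁻ repulsion, so Cl actually releases more energy on gaining an electron.

(C)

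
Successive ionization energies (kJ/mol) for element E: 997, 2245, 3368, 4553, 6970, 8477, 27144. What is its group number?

Group 16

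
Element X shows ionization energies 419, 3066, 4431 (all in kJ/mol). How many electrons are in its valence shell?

1

Look for the largest jump between consecutive ionization energies: IE2/IE1 ≈ 7.3, far larger than any earlier ratio.
That jump marks the point where a core electron is being removed. So the atom has 1 valence electron.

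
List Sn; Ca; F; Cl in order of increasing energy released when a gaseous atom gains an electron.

Ca, Sn, F, Cl

Atoms with high Z_eff and room in the valence shell (especially the halogens) have the most exothermic electron affinities.
Here both period and group differ, so the two effects have to be weighed against each other.
Sn > Ca: period and group pull opposite ways; the across-period shift dominates (107 vs 2 kJ/mol).
F > Sn: both effects reinforce here, so F is clearly the higher of the two.
Cl > F: this pair runs against the simple trend — see the exception note.
Note the exception: Cl has a higher electron affinity than F, contrary to the simple trend — F's small 2p subshell makes the incoming electron feel strong e⁻–e⁻ repulsion, so Cl actually releases more energy on gaining an electron.
Tabulated electron affinity (kJ/mol): F 328, Cl 349, Ca 2, Sn 107.
So from lowest to highest: Ca < Sn < F < Cl.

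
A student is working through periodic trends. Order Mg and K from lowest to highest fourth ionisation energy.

K < Mg

IE_4 is the cost of taking one more electron from the +3 cation: Mg³⁺ is already 1 electron into the core; K³⁺ is already 2 electrons into the core.
All of these are removing an electron from a noble-gas core or deeper; the smaller core (lower principal quantum number) is held far more tightly, and within a period the higher nuclear charge binds the same core more tightly.
Approximate IE_4 values (kJ/mol): Mg 10543, K 5877.
Overall IE_4 order: K < Mg.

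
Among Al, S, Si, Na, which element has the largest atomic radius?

Na is in period 3, group 1; Al is in period 3, group 13; Si is in period 3, group 14; S is in period 3, group 16.
Atomic radius shrinks across a period as nuclear charge pulls the same shell inward, and grows down a group as new shells are added.
All lie in period 3, so atomic radius increases right to left.
The largest atomic radius among these belongs to Na.

Na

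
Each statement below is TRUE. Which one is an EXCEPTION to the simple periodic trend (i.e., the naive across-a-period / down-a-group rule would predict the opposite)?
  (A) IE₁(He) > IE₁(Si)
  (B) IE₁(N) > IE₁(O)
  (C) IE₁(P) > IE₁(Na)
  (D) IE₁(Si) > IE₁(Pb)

(B)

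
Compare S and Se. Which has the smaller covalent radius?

S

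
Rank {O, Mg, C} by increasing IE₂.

Consider each +1 ion: O⁺ still has 5 valence electrons; Mg⁺ still has 1 valence electron; C⁺ still has 3 valence electrons.
All are still removing valence electrons, so compare the +1 ions as you would atoms: IE_2 generally rises across a period (higher Z_eff) and falls down a group (larger shell), subject to the usual subshell exceptions.
Valence configurations: O⁺ [He]2s²2p³, Mg⁺ [Ne]3s¹, C⁺ [He]2s²2p¹.
Tabulated IE_2 (kJ/mol): O 3388, Mg 1451, C 2353.
Hence IE_2: Mg < C < O.

Mg, C, O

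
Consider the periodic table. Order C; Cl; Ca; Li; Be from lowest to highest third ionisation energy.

Cl, C, Ca, Li, Be

IE_3 is the cost of taking one more electron from the +2 cation: C²⁺ still has 2 valence electrons; Cl²⁺ still has 5 valence electrons; Ca²⁺ is the bare [Ar] core; Li²⁺ is already 1 electron into the core; Be²⁺ is the bare [He] core.
Core electrons are held far more tightly than valence electrons, so Ca, Li and Be top the IE_3 order.
Valence configurations: C²⁺ [He]2s², Cl²⁺ [Ne]3s²3p³.
Approximate IE_3 values (kJ/mol): C 4620, Cl 3822, Ca 4912, Li 11815, Be 14849.
Overall IE_3 order: Cl < C < Ca < Li < Be.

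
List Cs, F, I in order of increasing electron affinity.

Cs < I < F

Electron affinity generally becomes more exothermic across a period toward the halogens and less exothermic down a group.
Neither a single period nor a single group — weigh both effects.
I > Cs: relative to Cs, both the across-period and down-group shifts push I's electron affinity up.
F > I: F sits above I in group 17, so the down-group effect alone puts F higher.
Tabulated electron affinity (kJ/mol): F 328, I 295, Cs 46.
So from lowest to highest: Cs < I < F.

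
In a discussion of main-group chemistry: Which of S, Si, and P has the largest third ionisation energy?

S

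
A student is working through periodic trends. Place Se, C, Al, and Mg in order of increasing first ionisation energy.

Al < Mg < Se < C

C is in period 2, group 14; Mg is in period 3, group 2; Al is in period 3, group 13; Se is in period 4, group 16.
First ionization energy rises across a period (greater Z_eff holds electrons more tightly) and falls down a group (valence electrons are farther from the nucleus).
Neither a single period nor a single group — weigh both effects.
Mg > Al: this pair runs against the simple trend — see the exception note.
Se > Mg: period and group pull opposite ways; the across-period shift dominates (941 vs 738 kJ/mol).
C > Se: the two effects oppose for this pair; the down-group effect wins (1086 vs 941 kJ/mol).
Note the exception: Mg has a higher first ionization energy than Al, contrary to the simple trend — Al's single 3p electron is easier to remove than one from Mg's filled 3s².
Tabulated first ionization energy (kJ/mol): C 1086, Mg 738, Al 578, Se 941.
So from lowest to highest: Al < Mg < Se < C.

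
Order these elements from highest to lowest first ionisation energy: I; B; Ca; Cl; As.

Cl > I > As > B > Ca

B is in period 2, group 13; Cl is in period 3, group 17; Ca is in period 4, group 2; As is in period 4, group 15; I is in period 5, group 17.
Across a period the outer electron is held more tightly (higher IE₁); down a group it sits in a higher shell, more shielded, and comes off more easily.
Here both period and group differ, so the two effects have to be weighed against each other.
B > Ca: relative to Ca, both the across-period and down-group shifts push B's first ionization energy up.
As > B: period and group pull opposite ways; the across-period shift dominates (947 vs 801 kJ/mol).
I > As: the two effects oppose for this pair; the across-period effect wins (1008 vs 947 kJ/mol).
Cl > I: Cl sits above I in group 17, so the down-group effect alone puts Cl higher.
For reference (kJ/mol): B 801, Cl 1251, Ca 590, As 947, I 1008.
So from highest to lowest: Cl > I > As > B > Ca.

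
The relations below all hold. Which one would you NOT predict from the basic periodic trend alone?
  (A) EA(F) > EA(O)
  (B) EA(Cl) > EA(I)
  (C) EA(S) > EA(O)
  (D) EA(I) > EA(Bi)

The general trend: electron affinity increases across a period and decreases down a group.
(A) F (period 2, group 17) vs O (period 2, group 16): the stated order agrees with the simple trend.
(B) Cl (period 3, group 17) vs I (period 5, group 17): the stated order agrees with the simple trend.
(C) S (period 3, group 16) vs O (period 2, group 16): the stated order contradicts the simple trend.
(D) I (period 5, group 17) vs Bi (period 6, group 15): the stated order agrees with the simple trend.
The exception is (C): the compact 2p subshell of O repels the added electron more than S's larger 3p does.

(C)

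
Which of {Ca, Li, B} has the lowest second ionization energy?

The second ionization energy removes an electron from the +1 ion. For each element: Ca⁺ still has 1 valence electron; Li⁺ is the bare [He] core; B⁺ still has 2 valence electrons.
Breaking into a closed-shell core is much more expensive than removing a leftover valence electron — Li has the largest IE_2 here.
Valence configurations: Ca⁺ [Ar]4s¹, B⁺ [He]2s².
Approximate IE_2 values (kJ/mol): Ca 1145, Li 7298, B 2427.
So the second ionization energies run Ca < B < Li.

Ca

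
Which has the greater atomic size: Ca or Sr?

Sr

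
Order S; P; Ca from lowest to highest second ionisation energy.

Consider each +1 ion: S⁺ still has 5 valence electrons; P⁺ still has 4 valence electrons; Ca⁺ still has 1 valence electron.
All are still removing valence electrons, so compare the +1 ions as you would atoms: IE_2 generally rises across a period (higher Z_eff) and falls down a group (larger shell), subject to the usual subshell exceptions.
Valence configurations: S⁺ [Ne]3s²3p³, P⁺ [Ne]3s²3p², Ca⁺ [Ar]4s¹.
Approximate IE_2 values (kJ/mol): S 2252, P 1907, Ca 1145.
Putting it together, IE_2: Ca < P < S.

Ca, P, S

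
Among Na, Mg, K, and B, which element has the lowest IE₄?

K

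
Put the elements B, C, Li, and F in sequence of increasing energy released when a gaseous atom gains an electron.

Li is in period 2, group 1; B is in period 2, group 13; C is in period 2, group 14; F is in period 2, group 17.
Electron affinity generally becomes more exothermic across a period toward the halogens and less exothermic down a group.
All lie in period 2; the across-period trend (electron affinity increases left to right) applies, with the exception below.
Note the exception: Li has a higher electron affinity than B, contrary to the simple trend — B's ns²np¹ configuration gives only a small electron affinity — the sparsely filled np subshell binds an added electron weakly.
Approximate values (kJ/mol): Li 60, B 27, C 122, F 328.
So from lowest to highest: B < Li < C < F.

B < Li < C < F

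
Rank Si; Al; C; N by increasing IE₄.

Si, C, N, Al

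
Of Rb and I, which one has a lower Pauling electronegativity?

EN rises left→right (higher Z_eff, smaller atoms) and falls top→bottom (larger, more shielded atoms).
All lie in period 5, so electronegativity increases left to right.
So Rb has the lower Pauling electronegativity (Rb < I).

Rb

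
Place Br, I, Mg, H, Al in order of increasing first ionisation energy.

H is in period 1, group 1; Mg is in period 3, group 2; Al is in period 3, group 13; Br is in period 4, group 17; I is in period 5, group 17.
IE₁ increases left→right with effective nuclear charge and decreases top→bottom as the valence shell moves farther out.
Neither a single period nor a single group — weigh both effects.
Mg > Al: this pair runs against the simple trend — see the exception note.
I > Mg: the two effects oppose for this pair; the across-period effect wins (1008 vs 738 kJ/mol).
Br > I: they share group 17; the group trend gives Br the larger value.
H > Br: period and group pull opposite ways; the down-group shift dominates (1312 vs 1140 kJ/mol).
Note the exception: Mg has a higher first ionization energy than Al, contrary to the simple trend — Al's single 3p electron is easier to remove than one from Mg's filled 3s².
Tabulated first ionization energy (kJ/mol): H 1312, Mg 738, Al 578, Br 1140, I 1008.
So from lowest to highest: Al < Mg < I < Br < H.

Al < Mg < I < Br < H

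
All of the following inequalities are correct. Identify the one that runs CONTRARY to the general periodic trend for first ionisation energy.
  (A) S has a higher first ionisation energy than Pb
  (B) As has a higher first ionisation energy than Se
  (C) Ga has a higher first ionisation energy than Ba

(B)

The general trend: first ionisation energy increases across a period and decreases down a group.
(A) S (period 3, group 16) vs Pb (period 6, group 14): the stated order agrees with the simple trend.
(B) As (period 4, group 15) vs Se (period 4, group 16): the stated order contradicts the simple trend.
(C) Ga (period 4, group 13) vs Ba (period 6, group 2): the stated order agrees with the simple trend.
The exception is (B): Se (4p⁴) ionizes more easily than half-filled As (4p³).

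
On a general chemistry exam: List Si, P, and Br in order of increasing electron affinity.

P < Si < Br

Si is in period 3, group 14; P is in period 3, group 15; Br is in period 4, group 17.
EA tends to increase across a period and decrease down a group, though the pattern is less regular than for IE or radius.
Here both period and group differ, so the two effects have to be weighed against each other.
Si > P: this pair runs against the simple trend — see the exception note.
Br > Si: period and group pull opposite ways; the across-period shift dominates (325 vs 134 kJ/mol).
Note the exception: Si has a higher electron affinity than P, contrary to the simple trend — adding an electron to P's half-filled 3p³ is unfavourable, so Si (3p²) has the more exothermic EA.
Tabulated electron affinity (kJ/mol): Si 134, P 72, Br 325.
So from lowest to highest: P < Si < Br.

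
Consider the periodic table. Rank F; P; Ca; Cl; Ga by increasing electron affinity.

Ca < Ga < P < F < Cl

Electron affinity generally becomes more exothermic across a period toward the halogens and less exothermic down a group.
These span different periods and groups, so the two trends combine.
Ga > Ca: both are in period 4; the period trend gives Ga the larger value.
P > Ga: both effects reinforce here, so P is clearly the higher of the two.
F > P: relative to P, both the across-period and down-group shifts push F's electron affinity up.
Cl > F: this pair runs against the simple trend — see the exception note.
Note the exception: Cl has a higher electron affinity than F, contrary to the simple trend — F's small 2p subshell makes the incoming electron feel strong e⁻–e⁻ repulsion, so Cl actually releases more energy on gaining an electron.
Tabulated electron affinity (kJ/mol): F 328, P 72, Cl 349, Ca 2, Ga 29.
So from lowest to highest: Ca < Ga < P < F < Cl.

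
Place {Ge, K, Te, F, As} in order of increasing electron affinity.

K < As < Ge < Te < F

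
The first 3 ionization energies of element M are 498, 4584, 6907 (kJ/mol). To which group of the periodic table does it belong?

Group 1

Look for the largest jump between consecutive ionization energies: IE2/IE1 ≈ 9.2, far larger than any earlier ratio.
That jump marks the point where a core electron is being removed. So the atom has 1 valence electron.
A main-group element with 1 valence electron is in group 1.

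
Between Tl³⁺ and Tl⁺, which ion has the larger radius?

Both ions have Z = 81 protons, but Tl³⁺ has lost more electrons, so its remaining electrons feel a larger effective nuclear charge per electron and are pulled in more tightly.
Higher positive charge → smaller ion, so Tl⁺ > Tl³⁺.

Tl⁺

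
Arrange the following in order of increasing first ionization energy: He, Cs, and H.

Cs, H, He

First ionization energy rises across a period (greater Z_eff holds electrons more tightly) and falls down a group (valence electrons are farther from the nucleus).
Here both period and group differ, so the two effects have to be weighed against each other.
H > Cs: H sits above Cs in group 1, so the down-group effect alone puts H higher.
He > H: both are in period 1; the period trend gives He the larger value.
Tabulated first ionization energy (kJ/mol): H 1312, He 2372, Cs 376.
So from lowest to highest: Cs < H < He.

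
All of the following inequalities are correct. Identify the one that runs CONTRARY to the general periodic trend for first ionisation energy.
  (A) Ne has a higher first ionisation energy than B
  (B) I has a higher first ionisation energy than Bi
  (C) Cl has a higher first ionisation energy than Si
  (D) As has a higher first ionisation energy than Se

(D)

The general trend: first ionisation energy increases across a period and decreases down a group.
(A) Ne (period 2, group 18) vs B (period 2, group 13): the stated order agrees with the simple trend.
(B) I (period 5, group 17) vs Bi (period 6, group 15): the stated order agrees with the simple trend.
(C) Cl (period 3, group 17) vs Si (period 3, group 14): the stated order agrees with the simple trend.
(D) As (period 4, group 15) vs Se (period 4, group 16): the stated order contradicts the simple trend.
The exception is (D): Se (4p⁴) ionizes more easily than half-filled As (4p³).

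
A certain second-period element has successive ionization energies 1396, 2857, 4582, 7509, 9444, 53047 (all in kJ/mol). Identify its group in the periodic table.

Group 15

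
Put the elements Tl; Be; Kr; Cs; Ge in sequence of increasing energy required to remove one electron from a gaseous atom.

Be is in period 2, group 2; Ge is in period 4, group 14; Kr is in period 4, group 18; Cs is in period 6, group 1; Tl is in period 6, group 13.
Removing the outermost electron gets harder across a period and easier down a group.
These span different periods and groups, so the two trends combine.
Tl > Cs: both are in period 6; the period trend gives Tl the larger value.
Ge > Tl: relative to Tl, both the across-period and down-group shifts push Ge's first ionization energy up.
Be > Ge: the two effects oppose for this pair; the down-group effect wins (900 vs 762 kJ/mol).
Kr > Be: period and group pull opposite ways; the across-period shift dominates (1351 vs 900 kJ/mol).
Approximate values (kJ/mol): Be 900, Ge 762, Kr 1351, Cs 376, Tl 589.
So from lowest to highest: Cs < Tl < Ge < Be < Kr.

Cs < Tl < Ge < Be < Kr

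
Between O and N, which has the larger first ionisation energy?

N is in period 2, group 15; O is in period 2, group 16.
Removing the outermost electron gets harder across a period and easier down a group.
All lie in period 2; the across-period trend (first ionization energy increases left to right) applies, with the exception below.
Note the exception: N has a higher first ionization energy than O, contrary to the simple trend — pairing an electron in O's 2p⁴ costs repulsion energy, so O ionizes more easily than half-filled N (2p³).
For reference (kJ/mol): N 1402, O 1314.
So N has the larger first ionisation energy (N > O).

N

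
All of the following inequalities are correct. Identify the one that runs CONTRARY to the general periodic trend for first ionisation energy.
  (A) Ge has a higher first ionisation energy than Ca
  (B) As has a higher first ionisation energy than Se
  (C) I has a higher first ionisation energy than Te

(B)

The general trend: first ionisation energy increases across a period and decreases down a group.
(A) Ge (period 4, group 14) vs Ca (period 4, group 2): the stated order agrees with the simple trend.
(B) As (period 4, group 15) vs Se (period 4, group 16): the stated order contradicts the simple trend.
(C) I (period 5, group 17) vs Te (period 5, group 16): the stated order agrees with the simple trend.
The exception is (B): Se (4p⁴) ionizes more easily than half-filled As (4p³).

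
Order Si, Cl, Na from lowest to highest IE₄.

Consider each +3 ion: Si³⁺ still has 1 valence electron; Cl³⁺ still has 4 valence electrons; Na³⁺ is already 2 electrons into the core.
Breaking into a closed-shell core is much more expensive than removing a leftover valence electron — Na has the largest IE_4 here.
Valence configurations: Si³⁺ [Ne]3s¹, Cl³⁺ [Ne]3s²3p².
Approximate IE_4 values (kJ/mol): Si 4356, Cl 5159, Na 9543.
Putting it together, IE_4: Si < Cl < Na.

Si < Cl < Na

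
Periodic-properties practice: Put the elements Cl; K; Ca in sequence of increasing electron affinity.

Ca < K < Cl

Cl is in period 3, group 17; K is in period 4, group 1; Ca is in period 4, group 2.
EA tends to increase across a period and decrease down a group, though the pattern is less regular than for IE or radius.
Neither a single period nor a single group — weigh both effects.
K > Ca: this pair runs against the simple trend — see the exception note.
Cl > K: relative to K, both the across-period and down-group shifts push Cl's electron affinity up.
Note the exception: K has a higher electron affinity than Ca, contrary to the simple trend — adding an electron to Ca (ns²) has to open a new, higher-energy np subshell, which is unfavourable.
For reference (kJ/mol): Cl 349, K 48, Ca 2.
So from lowest to highest: Ca < K < Cl.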